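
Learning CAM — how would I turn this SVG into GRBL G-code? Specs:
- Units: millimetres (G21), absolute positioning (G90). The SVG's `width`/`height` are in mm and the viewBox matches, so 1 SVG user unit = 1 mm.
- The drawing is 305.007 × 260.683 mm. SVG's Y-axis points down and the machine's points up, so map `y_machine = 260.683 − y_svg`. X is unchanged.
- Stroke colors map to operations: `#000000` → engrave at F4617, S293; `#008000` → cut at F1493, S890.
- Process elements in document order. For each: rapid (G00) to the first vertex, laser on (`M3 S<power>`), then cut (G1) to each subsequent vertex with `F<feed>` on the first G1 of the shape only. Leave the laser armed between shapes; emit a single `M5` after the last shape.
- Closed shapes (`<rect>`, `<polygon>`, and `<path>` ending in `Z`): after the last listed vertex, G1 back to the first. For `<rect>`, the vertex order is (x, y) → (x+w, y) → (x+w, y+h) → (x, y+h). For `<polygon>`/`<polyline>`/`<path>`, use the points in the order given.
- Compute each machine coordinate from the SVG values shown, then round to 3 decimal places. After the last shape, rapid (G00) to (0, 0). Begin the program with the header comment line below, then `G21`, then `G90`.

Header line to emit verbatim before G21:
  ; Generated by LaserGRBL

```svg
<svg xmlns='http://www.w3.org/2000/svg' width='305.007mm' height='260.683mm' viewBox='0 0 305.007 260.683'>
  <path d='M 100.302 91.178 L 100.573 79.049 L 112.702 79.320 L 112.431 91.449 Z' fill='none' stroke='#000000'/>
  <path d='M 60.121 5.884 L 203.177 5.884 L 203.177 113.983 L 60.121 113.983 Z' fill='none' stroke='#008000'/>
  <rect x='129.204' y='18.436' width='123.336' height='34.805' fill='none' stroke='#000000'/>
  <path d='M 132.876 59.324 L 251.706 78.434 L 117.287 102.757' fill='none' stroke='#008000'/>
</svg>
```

viewBox `0 0 305.007 260.683` with mm width/height → 1 unit = 1 mm. Flip: y_m = 260.683 − y_svg.

**Shape 1** — `<path>` regular polygon, stroke `#000000` → engrave (S293, F4617). Machine vertices: (100.302,169.505) → (100.573,181.634) → (112.702,181.363) → (112.431,169.234) → (100.302,169.505). Closed: final G1 returns to the first vertex.

**Shape 2** — `<path>` rectangle, stroke `#008000` → cut (S890, F1493). Machine vertices: (60.121,254.799) → (203.177,254.799) → (203.177,146.700) → (60.121,146.700) → (60.121,254.799). Closed: final G1 returns to the first vertex.

**Shape 3** — `<rect>` rectangle, stroke `#000000` → engrave (S293, F4617). Machine vertices: (129.204,242.247) → (252.540,242.247) → (252.540,207.442) → (129.204,207.442) → (129.204,242.247). Closed: final G1 returns to the first vertex.

**Shape 4** — `<path>` open polyline, stroke `#008000` → cut (S890, F1493). Machine vertices: (132.876,201.359) → (251.706,182.249) → (117.287,157.926). Open path.

; Generated by LaserGRBL
G21
G90
G00 X100.302 Y169.505
M3 S293
G1 X100.573 Y181.634 F4617
G1 X112.702 Y181.363
G1 X112.431 Y169.234
G1 X100.302 Y169.505
G00 X60.121 Y254.799
M3 S890
G1 X203.177 Y254.799 F1493
G1 X203.177 Y146.700
G1 X60.121 Y146.700
G1 X60.121 Y254.799
G00 X129.204 Y242.247
M3 S293
G1 X252.540 Y242.247 F4617
G1 X252.540 Y207.442
G1 X129.204 Y207.442
G1 X129.204 Y242.247
G00 X132.876 Y201.359
M3 S890
G1 X251.706 Y182.249 F1493
G1 X117.287 Y157.926
M5
G00 X0.000 Y0.000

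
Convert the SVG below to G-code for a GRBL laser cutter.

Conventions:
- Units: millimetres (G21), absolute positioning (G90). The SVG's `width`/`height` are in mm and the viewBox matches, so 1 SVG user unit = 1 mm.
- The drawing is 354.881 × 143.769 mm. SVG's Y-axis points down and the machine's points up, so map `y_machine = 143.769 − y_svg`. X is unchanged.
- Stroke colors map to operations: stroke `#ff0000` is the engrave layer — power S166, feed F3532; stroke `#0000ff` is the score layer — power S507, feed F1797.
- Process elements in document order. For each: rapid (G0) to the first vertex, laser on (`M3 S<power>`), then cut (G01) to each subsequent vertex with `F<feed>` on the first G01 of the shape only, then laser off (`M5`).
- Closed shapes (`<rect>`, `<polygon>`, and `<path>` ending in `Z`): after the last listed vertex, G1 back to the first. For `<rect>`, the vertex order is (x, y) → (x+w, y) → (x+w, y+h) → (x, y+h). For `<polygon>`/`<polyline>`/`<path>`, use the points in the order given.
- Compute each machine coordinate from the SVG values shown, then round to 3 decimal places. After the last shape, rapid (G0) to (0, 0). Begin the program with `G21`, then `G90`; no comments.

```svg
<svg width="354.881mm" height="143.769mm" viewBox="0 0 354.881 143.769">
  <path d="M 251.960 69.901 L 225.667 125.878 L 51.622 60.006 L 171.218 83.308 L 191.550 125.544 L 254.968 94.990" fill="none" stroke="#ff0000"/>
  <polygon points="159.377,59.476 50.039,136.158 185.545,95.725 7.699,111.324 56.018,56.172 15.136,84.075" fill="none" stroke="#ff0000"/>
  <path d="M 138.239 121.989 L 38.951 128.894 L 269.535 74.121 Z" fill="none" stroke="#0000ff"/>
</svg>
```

1 u = 1 mm; y_m = 143.769 − y.

[1] `<path>` open polyline, #ff0000→engrave S166 F3532: (251.960,73.868) → (225.667,17.891) → (51.622,83.763) → (171.218,60.461) → (191.550,18.225) → (254.968,48.779)

[2] `<polygon>` closed polygon, #ff0000→engrave S166 F3532: (159.377,84.293) → (50.039,7.611) → (185.545,48.044) → (7.699,32.445) → (56.018,87.597) → (15.136,59.694) → (159.377,84.293) (closed)

[3] `<path>` closed polygon, #0000ff→score S507 F1797: (138.239,21.780) → (38.951,14.875) → (269.535,69.648) → (138.239,21.780) (closed)

G21
G90
G0 X251.960 Y73.868
M3 S166
G01 X225.667 Y17.891 F3532
G01 X51.622 Y83.763
G01 X171.218 Y60.461
G01 X191.550 Y18.225
G01 X254.968 Y48.779
M5
G0 X159.377 Y84.293
M3 S166
G01 X50.039 Y7.611 F3532
G01 X185.545 Y48.044
G01 X7.699 Y32.445
G01 X56.018 Y87.597
G01 X15.136 Y59.694
G01 X159.377 Y84.293
M5
G0 X138.239 Y21.780
M3 S507
G01 X38.951 Y14.875 F1797
G01 X269.535 Y69.648
G01 X138.239 Y21.780
M5
G0 X0.000 Y0.000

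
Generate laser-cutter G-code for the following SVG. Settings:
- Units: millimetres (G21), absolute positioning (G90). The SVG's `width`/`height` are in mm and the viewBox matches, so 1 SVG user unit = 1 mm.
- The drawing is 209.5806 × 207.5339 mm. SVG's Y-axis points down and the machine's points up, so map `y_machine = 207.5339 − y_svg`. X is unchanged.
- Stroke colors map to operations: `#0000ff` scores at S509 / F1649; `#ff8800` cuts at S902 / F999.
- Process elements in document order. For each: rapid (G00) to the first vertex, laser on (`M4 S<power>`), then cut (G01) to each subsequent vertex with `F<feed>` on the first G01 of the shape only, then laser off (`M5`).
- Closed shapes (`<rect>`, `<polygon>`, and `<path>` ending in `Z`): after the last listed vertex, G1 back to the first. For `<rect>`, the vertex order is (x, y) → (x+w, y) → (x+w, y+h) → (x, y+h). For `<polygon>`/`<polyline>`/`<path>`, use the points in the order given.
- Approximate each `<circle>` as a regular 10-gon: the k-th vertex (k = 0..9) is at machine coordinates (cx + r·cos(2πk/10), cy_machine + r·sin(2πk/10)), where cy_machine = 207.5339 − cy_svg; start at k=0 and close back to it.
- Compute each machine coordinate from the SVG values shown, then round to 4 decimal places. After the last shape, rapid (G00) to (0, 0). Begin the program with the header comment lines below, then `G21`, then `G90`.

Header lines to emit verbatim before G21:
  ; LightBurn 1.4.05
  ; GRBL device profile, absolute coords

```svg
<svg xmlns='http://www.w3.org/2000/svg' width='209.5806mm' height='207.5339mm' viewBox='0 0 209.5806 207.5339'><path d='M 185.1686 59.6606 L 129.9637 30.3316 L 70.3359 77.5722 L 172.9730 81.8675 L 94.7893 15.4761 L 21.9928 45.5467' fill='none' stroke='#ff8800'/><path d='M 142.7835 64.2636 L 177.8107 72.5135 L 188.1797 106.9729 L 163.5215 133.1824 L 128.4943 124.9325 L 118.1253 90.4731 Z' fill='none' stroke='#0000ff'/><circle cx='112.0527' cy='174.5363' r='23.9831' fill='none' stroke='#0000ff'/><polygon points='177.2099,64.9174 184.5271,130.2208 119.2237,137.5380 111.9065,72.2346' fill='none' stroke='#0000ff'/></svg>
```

Since the viewBox matches the mm dimensions, user units are millimetres directly. The only transform is the Y-flip y_m = 207.5339 − y_svg.

Shape 1 is a open polyline drawn with `<path>`. Its stroke #ff8800 means cut at S902, F999. After flipping Y the toolpath is (185.1686,147.8733) → (129.9637,177.2023) → (70.3359,129.9617) → (172.9730,125.6664) → (94.7893,192.0578) → (21.9928,161.9872).

Shape 2 is a regular polygon drawn with `<path>`. Its stroke #0000ff means score at S509, F1649. After flipping Y the toolpath is (142.7835,143.2703) → (177.8107,135.0204) → (188.1797,100.5610) → (163.5215,74.3515) → (128.4943,82.6014) → (118.1253,117.0608) → (142.7835,143.2703), returning to the start.

Shape 3 is a circle drawn with `<circle>`. Its stroke #0000ff means score at S509, F1649. After flipping Y the toolpath is (136.0358,32.9976) → (131.4554,47.0945) → (119.4639,55.8069) → (104.6415,55.8069) → (92.6500,47.0945) → (88.0696,32.9976) → (92.6500,18.9007) → (104.6415,10.1883) → (119.4639,10.1883) → (131.4554,18.9007) → (136.0358,32.9976), returning to the start.

Shape 4 is a regular polygon drawn with `<polygon>`. Its stroke #0000ff means score at S509, F1649. After flipping Y the toolpath is (177.2099,142.6165) → (184.5271,77.3131) → (119.2237,69.9959) → (111.9065,135.2993) → (177.2099,142.6165), returning to the start.

; LightBurn 1.4.05
; GRBL device profile, absolute coords
G21
G90
G00 X185.1686 Y147.8733
M4 S902
G01 X129.9637 Y177.2023 F999
G01 X70.3359 Y129.9617
G01 X172.9730 Y125.6664
G01 X94.7893 Y192.0578
G01 X21.9928 Y161.9872
M5
G00 X142.7835 Y143.2703
M4 S509
G01 X177.8107 Y135.0204 F1649
G01 X188.1797 Y100.5610
G01 X163.5215 Y74.3515
G01 X128.4943 Y82.6014
G01 X118.1253 Y117.0608
G01 X142.7835 Y143.2703
M5
G00 X136.0358 Y32.9976
M4 S509
G01 X131.4554 Y47.0945 F1649
G01 X119.4639 Y55.8069
G01 X104.6415 Y55.8069
G01 X92.6500 Y47.0945
G01 X88.0696 Y32.9976
G01 X92.6500 Y18.9007
G01 X104.6415 Y10.1883
G01 X119.4639 Y10.1883
G01 X131.4554 Y18.9007
G01 X136.0358 Y32.9976
M5
G00 X177.2099 Y142.6165
M4 S509
G01 X184.5271 Y77.3131 F1649
G01 X119.2237 Y69.9959
G01 X111.9065 Y135.2993
G01 X177.2099 Y142.6165
M5
G00 X0.0000 Y0.0000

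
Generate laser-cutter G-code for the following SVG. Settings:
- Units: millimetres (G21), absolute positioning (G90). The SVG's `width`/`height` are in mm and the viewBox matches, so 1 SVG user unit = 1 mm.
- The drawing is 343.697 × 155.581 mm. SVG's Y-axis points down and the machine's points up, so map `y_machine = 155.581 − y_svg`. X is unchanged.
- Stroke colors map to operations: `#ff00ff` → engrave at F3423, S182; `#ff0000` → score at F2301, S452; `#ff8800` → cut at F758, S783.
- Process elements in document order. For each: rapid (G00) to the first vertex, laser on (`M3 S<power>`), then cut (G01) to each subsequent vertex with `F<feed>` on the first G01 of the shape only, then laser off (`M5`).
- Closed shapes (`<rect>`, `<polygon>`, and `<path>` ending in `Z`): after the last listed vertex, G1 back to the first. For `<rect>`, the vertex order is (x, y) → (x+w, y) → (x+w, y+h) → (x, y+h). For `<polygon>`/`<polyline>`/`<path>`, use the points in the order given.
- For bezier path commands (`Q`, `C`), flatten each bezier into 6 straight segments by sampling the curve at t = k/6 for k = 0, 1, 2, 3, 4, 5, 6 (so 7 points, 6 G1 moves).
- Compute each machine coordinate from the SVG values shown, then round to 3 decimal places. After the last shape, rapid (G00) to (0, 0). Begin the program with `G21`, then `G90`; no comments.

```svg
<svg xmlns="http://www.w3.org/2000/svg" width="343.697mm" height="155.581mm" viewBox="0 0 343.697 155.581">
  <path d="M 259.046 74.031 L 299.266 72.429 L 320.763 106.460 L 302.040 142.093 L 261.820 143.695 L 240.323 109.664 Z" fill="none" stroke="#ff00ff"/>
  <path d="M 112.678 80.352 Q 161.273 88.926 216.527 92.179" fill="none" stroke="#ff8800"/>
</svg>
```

G21
G90
G00 X259.046 Y81.550
M3 S182
G01 X299.266 Y83.152 F3423
G01 X320.763 Y49.121
G01 X302.040 Y13.488
G01 X261.820 Y11.886
G01 X240.323 Y45.917
G01 X259.046 Y81.550
M5
G00 X112.678 Y75.229
M3 S783
G01 X129.061 Y72.519 F758
G01 X145.815 Y70.104
G01 X162.938 Y67.985
G01 X180.431 Y66.162
G01 X198.294 Y64.634
G01 X216.527 Y63.402
M5
G00 X0.000 Y0.000

viewBox `0 0 343.697 155.581` with mm width/height → 1 unit = 1 mm. Flip: y_m = 155.581 − y_svg.

**Shape 1** — `<path>` regular polygon, stroke `#ff00ff` → engrave (S182, F3423). Machine vertices: (259.046,81.550) → (299.266,83.152) → (320.763,49.121) → (302.040,13.488) → (261.820,11.886) → (240.323,45.917) → (259.046,81.550). Closed: final G1 returns to the first vertex.

**Shape 2** — `<path>` quadratic bezier, stroke `#ff8800` → cut (S783, F758). Control points (SVG): P0=(112.678,80.352), P1=(161.273,88.926), P2=(216.527,92.179); sampled at t=k/6. Machine vertices: (112.678,75.229) → (129.061,72.519) → (145.815,70.104) → (162.938,67.985) → (180.431,66.162) → (198.294,64.634) → (216.527,63.402). Open path.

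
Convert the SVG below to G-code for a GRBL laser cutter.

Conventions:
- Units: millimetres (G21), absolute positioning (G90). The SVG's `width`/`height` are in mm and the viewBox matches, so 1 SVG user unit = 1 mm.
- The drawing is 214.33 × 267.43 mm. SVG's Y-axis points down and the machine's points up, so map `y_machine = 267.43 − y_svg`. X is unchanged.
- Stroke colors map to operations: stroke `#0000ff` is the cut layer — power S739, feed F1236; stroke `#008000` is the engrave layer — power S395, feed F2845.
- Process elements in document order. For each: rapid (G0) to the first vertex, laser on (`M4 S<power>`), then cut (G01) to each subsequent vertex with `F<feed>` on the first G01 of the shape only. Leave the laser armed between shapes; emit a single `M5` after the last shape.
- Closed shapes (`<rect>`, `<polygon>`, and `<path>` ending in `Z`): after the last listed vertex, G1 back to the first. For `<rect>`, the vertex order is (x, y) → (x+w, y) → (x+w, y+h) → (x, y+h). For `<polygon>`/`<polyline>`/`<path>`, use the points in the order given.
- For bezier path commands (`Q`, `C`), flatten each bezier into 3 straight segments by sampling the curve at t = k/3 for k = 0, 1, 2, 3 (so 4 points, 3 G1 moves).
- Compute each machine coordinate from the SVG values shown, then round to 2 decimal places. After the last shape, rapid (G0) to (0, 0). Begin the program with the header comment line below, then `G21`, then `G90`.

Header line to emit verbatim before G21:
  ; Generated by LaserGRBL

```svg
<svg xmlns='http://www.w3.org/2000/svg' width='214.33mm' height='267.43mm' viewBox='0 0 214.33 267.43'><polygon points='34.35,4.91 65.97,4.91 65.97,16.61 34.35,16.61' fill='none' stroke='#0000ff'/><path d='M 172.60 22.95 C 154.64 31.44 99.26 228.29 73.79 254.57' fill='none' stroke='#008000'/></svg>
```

; Generated by LaserGRBL
G21
G90
G0 X34.35 Y262.52
M4 S739
G01 X65.97 Y262.52 F1236
G01 X65.97 Y250.82
G01 X34.35 Y250.82
G01 X34.35 Y262.52
G0 X172.60 Y244.48
M4 S395
G01 X144.66 Y186.50 F2845
G01 X106.74 Y82.70
G01 X73.79 Y12.86
M5
G0 X0.00 Y0.00

Since the viewBox matches the mm dimensions, user units are millimetres directly. The only transform is the Y-flip y_m = 267.43 − y_svg.

Shape 1 is a rectangle drawn with `<polygon>`. Its stroke #0000ff means cut at S739, F1236. After flipping Y the toolpath is (34.35,262.52) → (65.97,262.52) → (65.97,250.82) → (34.35,250.82) → (34.35,262.52), returning to the start.

Shape 2 is a cubic bezier drawn with `<path>`. Its stroke #008000 means engrave at S395, F2845. After flipping Y the toolpath is (172.60,244.48) → (144.66,186.50) → (106.74,82.70) → (73.79,12.86).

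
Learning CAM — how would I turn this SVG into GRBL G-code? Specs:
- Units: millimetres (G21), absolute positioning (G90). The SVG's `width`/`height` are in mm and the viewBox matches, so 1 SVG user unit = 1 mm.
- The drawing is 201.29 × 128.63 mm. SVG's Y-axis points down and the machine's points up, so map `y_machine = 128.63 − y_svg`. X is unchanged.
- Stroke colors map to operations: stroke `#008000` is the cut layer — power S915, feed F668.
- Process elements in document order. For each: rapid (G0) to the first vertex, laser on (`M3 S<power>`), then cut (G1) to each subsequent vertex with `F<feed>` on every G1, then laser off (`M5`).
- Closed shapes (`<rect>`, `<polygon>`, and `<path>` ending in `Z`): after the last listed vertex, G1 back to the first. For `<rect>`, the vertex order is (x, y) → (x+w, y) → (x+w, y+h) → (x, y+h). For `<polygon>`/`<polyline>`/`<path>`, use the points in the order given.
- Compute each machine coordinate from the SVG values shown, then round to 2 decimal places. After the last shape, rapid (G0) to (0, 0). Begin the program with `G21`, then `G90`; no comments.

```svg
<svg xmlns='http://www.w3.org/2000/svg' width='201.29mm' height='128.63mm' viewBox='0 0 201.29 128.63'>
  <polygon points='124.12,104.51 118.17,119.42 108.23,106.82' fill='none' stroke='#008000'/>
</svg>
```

G21
G90
G0 X124.12 Y24.12
M3 S915
G1 X118.17 Y9.21 F668
G1 X108.23 Y21.81 F668
G1 X124.12 Y24.12 F668
M5
G0 X0.00 Y0.00

Since the viewBox matches the mm dimensions, user units are millimetres directly. The only transform is the Y-flip y_m = 128.63 − y_svg.

Shape 1 is a regular polygon drawn with `<polygon>`. Its stroke #008000 means cut at S915, F668. After flipping Y the toolpath is (124.12,24.12) → (118.17,9.21) → (108.23,21.81) → (124.12,24.12), returning to the start.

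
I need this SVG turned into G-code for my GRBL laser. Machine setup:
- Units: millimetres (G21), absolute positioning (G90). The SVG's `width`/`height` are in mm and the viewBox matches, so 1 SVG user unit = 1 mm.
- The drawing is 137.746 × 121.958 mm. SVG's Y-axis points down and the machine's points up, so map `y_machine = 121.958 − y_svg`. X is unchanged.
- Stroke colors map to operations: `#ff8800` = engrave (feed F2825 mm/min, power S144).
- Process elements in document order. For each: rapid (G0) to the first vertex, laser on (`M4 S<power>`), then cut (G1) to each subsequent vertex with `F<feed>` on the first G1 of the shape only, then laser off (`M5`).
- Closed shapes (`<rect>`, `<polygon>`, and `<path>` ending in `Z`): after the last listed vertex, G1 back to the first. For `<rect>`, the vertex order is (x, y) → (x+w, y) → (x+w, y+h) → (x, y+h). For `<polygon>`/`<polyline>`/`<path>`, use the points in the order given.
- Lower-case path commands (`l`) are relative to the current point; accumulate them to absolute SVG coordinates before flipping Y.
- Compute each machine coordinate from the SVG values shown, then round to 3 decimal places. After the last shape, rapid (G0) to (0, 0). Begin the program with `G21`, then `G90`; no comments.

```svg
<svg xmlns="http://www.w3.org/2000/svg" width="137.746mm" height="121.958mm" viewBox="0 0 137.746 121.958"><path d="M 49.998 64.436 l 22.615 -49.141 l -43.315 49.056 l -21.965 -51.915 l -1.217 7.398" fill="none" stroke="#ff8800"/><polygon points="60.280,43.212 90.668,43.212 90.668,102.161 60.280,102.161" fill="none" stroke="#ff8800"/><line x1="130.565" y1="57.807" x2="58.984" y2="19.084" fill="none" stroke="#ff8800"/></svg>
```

Since the viewBox matches the mm dimensions, user units are millimetres directly. The only transform is the Y-flip y_m = 121.958 − y_svg.

Shape 1 is a open polyline drawn with `<path>`. Its stroke #ff8800 means engrave at S144, F2825. After flipping Y the toolpath is (49.998,57.522) → (72.613,106.663) → (29.298,57.607) → (7.333,109.522) → (6.116,102.124).

Shape 2 is a rectangle drawn with `<polygon>`. Its stroke #ff8800 means engrave at S144, F2825. After flipping Y the toolpath is (60.280,78.746) → (90.668,78.746) → (90.668,19.797) → (60.280,19.797) → (60.280,78.746), returning to the start.

Shape 3 is a line segment drawn with `<line>`. Its stroke #ff8800 means engrave at S144, F2825. After flipping Y the toolpath is (130.565,64.151) → (58.984,102.874).

G21
G90
G0 X49.998 Y57.522
M4 S144
G1 X72.613 Y106.663 F2825
G1 X29.298 Y57.607
G1 X7.333 Y109.522
G1 X6.116 Y102.124
M5
G0 X60.280 Y78.746
M4 S144
G1 X90.668 Y78.746 F2825
G1 X90.668 Y19.797
G1 X60.280 Y19.797
G1 X60.280 Y78.746
M5
G0 X130.565 Y64.151
M4 S144
G1 X58.984 Y102.874 F2825
M5
G0 X0.000 Y0.000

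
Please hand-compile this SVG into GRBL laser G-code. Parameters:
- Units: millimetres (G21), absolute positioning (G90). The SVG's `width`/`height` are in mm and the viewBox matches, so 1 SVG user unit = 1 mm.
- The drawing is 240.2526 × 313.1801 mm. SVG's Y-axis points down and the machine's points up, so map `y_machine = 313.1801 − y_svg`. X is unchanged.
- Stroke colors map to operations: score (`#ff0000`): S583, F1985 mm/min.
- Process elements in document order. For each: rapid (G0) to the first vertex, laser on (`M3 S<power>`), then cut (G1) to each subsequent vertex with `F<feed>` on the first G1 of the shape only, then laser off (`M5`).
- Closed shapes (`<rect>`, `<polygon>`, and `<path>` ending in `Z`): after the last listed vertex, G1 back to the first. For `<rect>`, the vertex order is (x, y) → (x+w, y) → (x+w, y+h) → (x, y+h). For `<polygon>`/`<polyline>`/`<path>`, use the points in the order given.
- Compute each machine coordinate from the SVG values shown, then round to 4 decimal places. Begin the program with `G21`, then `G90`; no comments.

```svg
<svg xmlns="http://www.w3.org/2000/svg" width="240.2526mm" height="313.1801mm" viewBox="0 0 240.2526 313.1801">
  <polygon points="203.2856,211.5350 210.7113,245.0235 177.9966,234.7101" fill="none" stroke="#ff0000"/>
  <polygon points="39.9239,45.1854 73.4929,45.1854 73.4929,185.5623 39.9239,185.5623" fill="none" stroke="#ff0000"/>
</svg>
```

G21
G90
G0 X203.2856 Y101.6451
M3 S583
G1 X210.7113 Y68.1566 F1985
G1 X177.9966 Y78.4700
G1 X203.2856 Y101.6451
M5
G0 X39.9239 Y267.9947
M3 S583
G1 X73.4929 Y267.9947 F1985
G1 X73.4929 Y127.6178
G1 X39.9239 Y127.6178
G1 X39.9239 Y267.9947
M5

Since the viewBox matches the mm dimensions, user units are millimetres directly. The only transform is the Y-flip y_m = 313.1801 − y_svg.

Shape 1 is a regular polygon drawn with `<polygon>`. Its stroke #ff0000 means score at S583, F1985. After flipping Y the toolpath is (203.2856,101.6451) → (210.7113,68.1566) → (177.9966,78.4700) → (203.2856,101.6451), returning to the start.

Shape 2 is a rectangle drawn with `<polygon>`. Its stroke #ff0000 means score at S583, F1985. After flipping Y the toolpath is (39.9239,267.9947) → (73.4929,267.9947) → (73.4929,127.6178) → (39.9239,127.6178) → (39.9239,267.9947), returning to the start.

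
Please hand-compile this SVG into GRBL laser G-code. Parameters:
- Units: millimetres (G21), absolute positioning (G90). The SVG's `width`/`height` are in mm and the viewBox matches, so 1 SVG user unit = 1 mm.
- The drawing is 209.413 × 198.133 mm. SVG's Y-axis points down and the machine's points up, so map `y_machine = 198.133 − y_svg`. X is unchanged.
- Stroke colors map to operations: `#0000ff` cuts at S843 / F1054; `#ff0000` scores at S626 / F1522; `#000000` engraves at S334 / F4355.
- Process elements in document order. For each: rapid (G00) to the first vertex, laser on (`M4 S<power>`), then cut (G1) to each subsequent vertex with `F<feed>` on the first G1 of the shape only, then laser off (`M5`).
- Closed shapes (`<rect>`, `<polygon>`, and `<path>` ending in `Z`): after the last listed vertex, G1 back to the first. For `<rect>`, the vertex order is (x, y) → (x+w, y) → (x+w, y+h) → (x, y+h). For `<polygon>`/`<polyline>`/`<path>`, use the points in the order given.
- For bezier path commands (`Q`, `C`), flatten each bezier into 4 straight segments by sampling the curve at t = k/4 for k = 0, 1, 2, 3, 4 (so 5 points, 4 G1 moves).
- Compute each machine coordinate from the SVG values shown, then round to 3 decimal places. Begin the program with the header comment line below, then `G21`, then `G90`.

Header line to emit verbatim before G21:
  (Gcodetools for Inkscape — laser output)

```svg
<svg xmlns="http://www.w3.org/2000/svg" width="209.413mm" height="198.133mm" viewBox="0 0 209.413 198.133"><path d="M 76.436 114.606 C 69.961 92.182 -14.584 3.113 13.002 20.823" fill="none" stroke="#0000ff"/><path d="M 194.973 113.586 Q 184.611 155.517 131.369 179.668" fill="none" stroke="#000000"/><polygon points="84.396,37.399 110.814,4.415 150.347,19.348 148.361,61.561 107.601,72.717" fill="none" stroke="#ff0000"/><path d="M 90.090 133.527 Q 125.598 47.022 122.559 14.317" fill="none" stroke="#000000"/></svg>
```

Since the viewBox matches the mm dimensions, user units are millimetres directly. The only transform is the Y-flip y_m = 198.133 − y_svg.

Shape 1 is a cubic bezier drawn with `<path>`. Its stroke #0000ff means cut at S843, F1054. After flipping Y the toolpath is (76.436,83.527) → (59.914,110.131) → (31.946,145.469) → (10.365,173.281) → (13.002,177.310).

Shape 2 is a quadratic bezier drawn with `<path>`. Its stroke #000000 means engrave at S334, F4355. After flipping Y the toolpath is (194.973,84.547) → (187.112,64.693) → (173.891,47.061) → (155.310,31.652) → (131.369,18.465).

Shape 3 is a regular polygon drawn with `<polygon>`. Its stroke #ff0000 means score at S626, F1522. After flipping Y the toolpath is (84.396,160.734) → (110.814,193.718) → (150.347,178.785) → (148.361,136.572) → (107.601,125.416) → (84.396,160.734), returning to the start.

Shape 4 is a quadratic bezier drawn with `<path>`. Its stroke #000000 means engrave at S334, F4355. After flipping Y the toolpath is (90.090,64.606) → (105.435,104.496) → (115.961,137.661) → (121.669,164.101) → (122.559,183.816).

(Gcodetools for Inkscape — laser output)
G21
G90
G00 X76.436 Y83.527
M4 S843
G1 X59.914 Y110.131 F1054
G1 X31.946 Y145.469
G1 X10.365 Y173.281
G1 X13.002 Y177.310
M5
G00 X194.973 Y84.547
M4 S334
G1 X187.112 Y64.693 F4355
G1 X173.891 Y47.061
G1 X155.310 Y31.652
G1 X131.369 Y18.465
M5
G00 X84.396 Y160.734
M4 S626
G1 X110.814 Y193.718 F1522
G1 X150.347 Y178.785
G1 X148.361 Y136.572
G1 X107.601 Y125.416
G1 X84.396 Y160.734
M5
G00 X90.090 Y64.606
M4 S334
G1 X105.435 Y104.496 F4355
G1 X115.961 Y137.661
G1 X121.669 Y164.101
G1 X122.559 Y183.816
M5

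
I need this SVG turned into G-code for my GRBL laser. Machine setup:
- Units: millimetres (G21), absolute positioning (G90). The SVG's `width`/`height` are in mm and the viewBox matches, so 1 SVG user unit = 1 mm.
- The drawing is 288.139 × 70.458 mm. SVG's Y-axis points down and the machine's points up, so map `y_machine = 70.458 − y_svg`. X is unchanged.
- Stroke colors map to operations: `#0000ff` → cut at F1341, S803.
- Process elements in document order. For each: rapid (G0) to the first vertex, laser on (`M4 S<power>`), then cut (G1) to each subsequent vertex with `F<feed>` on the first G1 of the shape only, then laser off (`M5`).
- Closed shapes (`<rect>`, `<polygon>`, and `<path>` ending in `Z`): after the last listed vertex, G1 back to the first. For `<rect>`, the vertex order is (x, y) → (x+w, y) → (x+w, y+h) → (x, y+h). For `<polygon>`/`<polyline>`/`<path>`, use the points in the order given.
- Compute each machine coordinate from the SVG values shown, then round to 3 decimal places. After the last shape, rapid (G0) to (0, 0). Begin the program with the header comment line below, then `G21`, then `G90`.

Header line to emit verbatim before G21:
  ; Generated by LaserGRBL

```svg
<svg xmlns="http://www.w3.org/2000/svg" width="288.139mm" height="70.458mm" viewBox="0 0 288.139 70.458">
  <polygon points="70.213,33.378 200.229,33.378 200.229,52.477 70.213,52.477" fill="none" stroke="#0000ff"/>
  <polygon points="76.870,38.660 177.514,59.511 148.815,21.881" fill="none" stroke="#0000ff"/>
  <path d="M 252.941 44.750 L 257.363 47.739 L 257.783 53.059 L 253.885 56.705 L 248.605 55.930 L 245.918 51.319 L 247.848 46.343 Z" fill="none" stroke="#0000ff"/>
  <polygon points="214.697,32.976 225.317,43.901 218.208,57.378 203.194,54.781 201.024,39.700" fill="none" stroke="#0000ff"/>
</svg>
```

1 u = 1 mm; y_m = 70.458 − y.

[1] `<polygon>` rectangle, #0000ff→cut S803 F1341: (70.213,37.080) → (200.229,37.080) → (200.229,17.981) → (70.213,17.981) → (70.213,37.080) (closed)

[2] `<polygon>` closed polygon, #0000ff→cut S803 F1341: (76.870,31.798) → (177.514,10.947) → (148.815,48.577) → (76.870,31.798) (closed)

[3] `<path>` regular polygon, #0000ff→cut S803 F1341: (252.941,25.708) → (257.363,22.719) → (257.783,17.399) → (253.885,13.753) → (248.605,14.528) → (245.918,19.139) → (247.848,24.115) → (252.941,25.708) (closed)

[4] `<polygon>` regular polygon, #0000ff→cut S803 F1341: (214.697,37.482) → (225.317,26.557) → (218.208,13.080) → (203.194,15.677) → (201.024,30.758) → (214.697,37.482) (closed)

; Generated by LaserGRBL
G21
G90
G0 X70.213 Y37.080
M4 S803
G1 X200.229 Y37.080 F1341
G1 X200.229 Y17.981
G1 X70.213 Y17.981
G1 X70.213 Y37.080
M5
G0 X76.870 Y31.798
M4 S803
G1 X177.514 Y10.947 F1341
G1 X148.815 Y48.577
G1 X76.870 Y31.798
M5
G0 X252.941 Y25.708
M4 S803
G1 X257.363 Y22.719 F1341
G1 X257.783 Y17.399
G1 X253.885 Y13.753
G1 X248.605 Y14.528
G1 X245.918 Y19.139
G1 X247.848 Y24.115
G1 X252.941 Y25.708
M5
G0 X214.697 Y37.482
M4 S803
G1 X225.317 Y26.557 F1341
G1 X218.208 Y13.080
G1 X203.194 Y15.677
G1 X201.024 Y30.758
G1 X214.697 Y37.482
M5
G0 X0.000 Y0.000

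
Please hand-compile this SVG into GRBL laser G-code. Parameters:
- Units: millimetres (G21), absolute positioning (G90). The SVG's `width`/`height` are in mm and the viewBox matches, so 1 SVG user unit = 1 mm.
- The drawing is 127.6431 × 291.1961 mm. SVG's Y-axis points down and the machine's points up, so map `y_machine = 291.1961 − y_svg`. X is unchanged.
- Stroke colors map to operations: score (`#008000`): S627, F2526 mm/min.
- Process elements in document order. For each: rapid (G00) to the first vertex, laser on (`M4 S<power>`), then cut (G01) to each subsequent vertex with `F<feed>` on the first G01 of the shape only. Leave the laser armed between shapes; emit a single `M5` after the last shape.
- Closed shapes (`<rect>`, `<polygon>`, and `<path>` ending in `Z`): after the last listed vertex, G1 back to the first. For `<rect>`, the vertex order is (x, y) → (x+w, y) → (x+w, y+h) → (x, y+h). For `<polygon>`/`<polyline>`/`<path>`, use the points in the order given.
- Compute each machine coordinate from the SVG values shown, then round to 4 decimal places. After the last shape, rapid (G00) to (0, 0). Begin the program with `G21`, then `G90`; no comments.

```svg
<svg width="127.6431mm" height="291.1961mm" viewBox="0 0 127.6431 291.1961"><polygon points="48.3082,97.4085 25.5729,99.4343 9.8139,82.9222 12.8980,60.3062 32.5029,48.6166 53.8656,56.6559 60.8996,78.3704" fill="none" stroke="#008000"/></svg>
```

G21
G90
G00 X48.3082 Y193.7876
M4 S627
G01 X25.5729 Y191.7618 F2526
G01 X9.8139 Y208.2739
G01 X12.8980 Y230.8899
G01 X32.5029 Y242.5795
G01 X53.8656 Y234.5402
G01 X60.8996 Y212.8257
G01 X48.3082 Y193.7876
M5
G00 X0.0000 Y0.0000

1 u = 1 mm; y_m = 291.1961 − y.

[1] `<polygon>` regular polygon, #008000→score S627 F2526: (48.3082,193.7876) → (25.5729,191.7618) → (9.8139,208.2739) → (12.8980,230.8899) → (32.5029,242.5795) → (53.8656,234.5402) → (60.8996,212.8257) → (48.3082,193.7876) (closed)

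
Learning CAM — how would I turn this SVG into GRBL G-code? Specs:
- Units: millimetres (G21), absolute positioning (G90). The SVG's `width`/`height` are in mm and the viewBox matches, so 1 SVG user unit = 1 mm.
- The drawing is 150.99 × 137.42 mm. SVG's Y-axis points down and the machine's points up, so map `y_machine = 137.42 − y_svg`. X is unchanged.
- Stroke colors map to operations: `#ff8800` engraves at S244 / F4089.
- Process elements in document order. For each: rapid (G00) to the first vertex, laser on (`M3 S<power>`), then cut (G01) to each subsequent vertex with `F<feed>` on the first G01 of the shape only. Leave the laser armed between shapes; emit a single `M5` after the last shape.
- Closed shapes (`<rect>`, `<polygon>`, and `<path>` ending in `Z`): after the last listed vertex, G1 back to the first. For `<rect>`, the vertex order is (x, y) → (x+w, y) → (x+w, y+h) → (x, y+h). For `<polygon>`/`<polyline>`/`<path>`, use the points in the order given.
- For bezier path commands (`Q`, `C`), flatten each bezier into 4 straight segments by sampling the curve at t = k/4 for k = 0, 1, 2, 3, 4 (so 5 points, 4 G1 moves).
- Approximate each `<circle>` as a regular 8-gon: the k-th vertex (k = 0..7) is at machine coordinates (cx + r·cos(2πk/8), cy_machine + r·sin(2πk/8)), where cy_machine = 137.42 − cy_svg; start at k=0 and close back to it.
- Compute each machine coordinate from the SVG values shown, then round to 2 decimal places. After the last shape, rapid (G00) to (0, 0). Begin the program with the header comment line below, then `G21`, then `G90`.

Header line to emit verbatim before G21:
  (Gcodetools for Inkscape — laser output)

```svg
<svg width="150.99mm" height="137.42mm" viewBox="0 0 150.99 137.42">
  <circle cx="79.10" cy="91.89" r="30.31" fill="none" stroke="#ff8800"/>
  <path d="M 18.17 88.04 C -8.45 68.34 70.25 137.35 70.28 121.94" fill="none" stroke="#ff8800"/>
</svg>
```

1 u = 1 mm; y_m = 137.42 − y.

[1] `<circle>` circle, #ff8800→engrave S244 F4089: (109.41,45.53) → (100.53,66.96) → (79.10,75.84) → (57.67,66.96) → (48.79,45.53) → (57.67,24.10) → (79.10,15.22) → (100.53,24.10) → (109.41,45.53) (closed)

[2] `<path>` cubic bezier, #ff8800→engrave S244 F4089: (18.17,49.38) → (15.08,50.23) → (34.23,34.04) → (58.38,17.05) → (70.28,15.48)

(Gcodetools for Inkscape — laser output)
G21
G90
G00 X109.41 Y45.53
M3 S244
G01 X100.53 Y66.96 F4089
G01 X79.10 Y75.84
G01 X57.67 Y66.96
G01 X48.79 Y45.53
G01 X57.67 Y24.10
G01 X79.10 Y15.22
G01 X100.53 Y24.10
G01 X109.41 Y45.53
G00 X18.17 Y49.38
M3 S244
G01 X15.08 Y50.23 F4089
G01 X34.23 Y34.04
G01 X58.38 Y17.05
G01 X70.28 Y15.48
M5
G00 X0.00 Y0.00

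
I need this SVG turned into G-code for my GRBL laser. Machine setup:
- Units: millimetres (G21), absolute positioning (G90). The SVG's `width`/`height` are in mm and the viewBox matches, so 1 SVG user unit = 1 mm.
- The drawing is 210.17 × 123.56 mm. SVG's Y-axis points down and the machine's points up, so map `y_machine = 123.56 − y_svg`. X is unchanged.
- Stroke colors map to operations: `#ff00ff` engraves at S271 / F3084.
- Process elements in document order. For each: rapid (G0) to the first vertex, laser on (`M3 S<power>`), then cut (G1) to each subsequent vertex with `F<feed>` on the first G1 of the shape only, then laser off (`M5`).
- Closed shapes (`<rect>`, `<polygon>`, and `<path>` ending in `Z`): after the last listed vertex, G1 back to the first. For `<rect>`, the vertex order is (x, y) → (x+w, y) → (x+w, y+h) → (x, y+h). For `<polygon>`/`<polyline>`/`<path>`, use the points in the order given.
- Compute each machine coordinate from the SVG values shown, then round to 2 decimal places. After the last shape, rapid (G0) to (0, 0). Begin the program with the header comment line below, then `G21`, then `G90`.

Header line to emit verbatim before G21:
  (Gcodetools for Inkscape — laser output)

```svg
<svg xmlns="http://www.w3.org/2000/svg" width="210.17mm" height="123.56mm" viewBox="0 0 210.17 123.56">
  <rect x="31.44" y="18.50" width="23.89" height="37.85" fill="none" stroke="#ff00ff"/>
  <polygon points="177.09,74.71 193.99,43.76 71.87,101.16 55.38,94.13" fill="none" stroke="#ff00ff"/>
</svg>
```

(Gcodetools for Inkscape — laser output)
G21
G90
G0 X31.44 Y105.06
M3 S271
G1 X55.33 Y105.06 F3084
G1 X55.33 Y67.21
G1 X31.44 Y67.21
G1 X31.44 Y105.06
M5
G0 X177.09 Y48.85
M3 S271
G1 X193.99 Y79.80 F3084
G1 X71.87 Y22.40
G1 X55.38 Y29.43
G1 X177.09 Y48.85
M5
G0 X0.00 Y0.00

Since the viewBox matches the mm dimensions, user units are millimetres directly. The only transform is the Y-flip y_m = 123.56 − y_svg.

Shape 1 is a rectangle drawn with `<rect>`. Its stroke #ff00ff means engrave at S271, F3084. After flipping Y the toolpath is (31.44,105.06) → (55.33,105.06) → (55.33,67.21) → (31.44,67.21) → (31.44,105.06), returning to the start.

Shape 2 is a closed polygon drawn with `<polygon>`. Its stroke #ff00ff means engrave at S271, F3084. After flipping Y the toolpath is (177.09,48.85) → (193.99,79.80) → (71.87,22.40) → (55.38,29.43) → (177.09,48.85), returning to the start.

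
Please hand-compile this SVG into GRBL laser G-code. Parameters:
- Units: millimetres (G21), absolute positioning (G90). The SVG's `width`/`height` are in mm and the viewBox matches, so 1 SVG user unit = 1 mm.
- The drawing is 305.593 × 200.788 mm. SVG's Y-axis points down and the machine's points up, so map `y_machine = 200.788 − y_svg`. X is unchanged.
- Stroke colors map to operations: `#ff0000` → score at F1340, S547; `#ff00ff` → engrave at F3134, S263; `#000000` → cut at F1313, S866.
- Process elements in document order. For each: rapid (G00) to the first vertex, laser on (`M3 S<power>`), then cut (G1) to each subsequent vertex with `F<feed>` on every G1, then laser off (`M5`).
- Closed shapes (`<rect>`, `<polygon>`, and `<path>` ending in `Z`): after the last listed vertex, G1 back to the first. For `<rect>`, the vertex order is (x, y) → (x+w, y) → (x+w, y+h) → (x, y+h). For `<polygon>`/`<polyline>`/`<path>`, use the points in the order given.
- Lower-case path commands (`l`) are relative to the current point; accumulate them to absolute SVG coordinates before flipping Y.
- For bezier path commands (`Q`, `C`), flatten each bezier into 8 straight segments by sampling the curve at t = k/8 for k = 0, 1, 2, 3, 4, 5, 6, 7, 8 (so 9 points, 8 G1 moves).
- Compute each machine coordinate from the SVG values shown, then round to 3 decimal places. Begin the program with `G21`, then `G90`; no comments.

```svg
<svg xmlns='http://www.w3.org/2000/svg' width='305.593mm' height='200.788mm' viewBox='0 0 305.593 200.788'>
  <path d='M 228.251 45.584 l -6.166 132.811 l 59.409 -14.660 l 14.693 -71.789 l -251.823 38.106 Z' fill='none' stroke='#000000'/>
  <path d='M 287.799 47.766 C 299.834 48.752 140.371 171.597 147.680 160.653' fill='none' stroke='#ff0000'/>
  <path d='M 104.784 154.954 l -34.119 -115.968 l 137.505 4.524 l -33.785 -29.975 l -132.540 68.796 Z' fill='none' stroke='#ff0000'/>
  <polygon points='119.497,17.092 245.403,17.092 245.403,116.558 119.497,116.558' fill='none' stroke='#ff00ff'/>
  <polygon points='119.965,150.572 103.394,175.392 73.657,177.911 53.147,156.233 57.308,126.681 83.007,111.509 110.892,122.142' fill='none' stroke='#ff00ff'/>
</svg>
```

G21
G90
G00 X228.251 Y155.204
M3 S866
G1 X222.085 Y22.393 F1313
G1 X281.494 Y37.053 F1313
G1 X296.187 Y108.842 F1313
G1 X44.364 Y70.736 F1313
G1 X228.251 Y155.204 F1313
M5
G00 X287.799 Y153.022
M3 S547
G1 X284.934 Y147.439 F1340
G1 X269.955 Y133.428 F1340
G1 X246.826 Y113.985 F1340
G1 X219.512 Y92.105 F1340
G1 X191.976 Y70.784 F1340
G1 X168.183 Y53.018 F1340
G1 X152.096 Y41.803 F1340
G1 X147.680 Y40.135 F1340
M5
G00 X104.784 Y45.834
M3 S547
G1 X70.665 Y161.802 F1340
G1 X208.170 Y157.278 F1340
G1 X174.385 Y187.253 F1340
G1 X41.845 Y118.457 F1340
G1 X104.784 Y45.834 F1340
M5
G00 X119.497 Y183.696
M3 S263
G1 X245.403 Y183.696 F3134
G1 X245.403 Y84.230 F3134
G1 X119.497 Y84.230 F3134
G1 X119.497 Y183.696 F3134
M5
G00 X119.965 Y50.216
M3 S263
G1 X103.394 Y25.396 F3134
G1 X73.657 Y22.877 F3134
G1 X53.147 Y44.555 F3134
G1 X57.308 Y74.107 F3134
G1 X83.007 Y89.279 F3134
G1 X110.892 Y78.646 F3134
G1 X119.965 Y50.216 F3134
M5

Since the viewBox matches the mm dimensions, user units are millimetres directly. The only transform is the Y-flip y_m = 200.788 − y_svg.

Shape 1 is a closed polygon drawn with `<path>`. Its stroke #000000 means cut at S866, F1313. After flipping Y the toolpath is (228.251,155.204) → (222.085,22.393) → (281.494,37.053) → (296.187,108.842) → (44.364,70.736) → (228.251,155.204), returning to the start.

Shape 2 is a cubic bezier drawn with `<path>`. Its stroke #ff0000 means score at S547, F1340. After flipping Y the toolpath is (287.799,153.022) → (284.934,147.439) → (269.955,133.428) → (246.826,113.985) → (219.512,92.105) → (191.976,70.784) → (168.183,53.018) → (152.096,41.803) → (147.680,40.135).

Shape 3 is a closed polygon drawn with `<path>`. Its stroke #ff0000 means score at S547, F1340. After flipping Y the toolpath is (104.784,45.834) → (70.665,161.802) → (208.170,157.278) → (174.385,187.253) → (41.845,118.457) → (104.784,45.834), returning to the start.

Shape 4 is a rectangle drawn with `<polygon>`. Its stroke #ff00ff means engrave at S263, F3134. After flipping Y the toolpath is (119.497,183.696) → (245.403,183.696) → (245.403,84.230) → (119.497,84.230) → (119.497,183.696), returning to the start.

Shape 5 is a regular polygon drawn with `<polygon>`. Its stroke #ff00ff means engrave at S263, F3134. After flipping Y the toolpath is (119.965,50.216) → (103.394,25.396) → (73.657,22.877) → (53.147,44.555) → (57.308,74.107) → (83.007,89.279) → (110.892,78.646) → (119.965,50.216), returning to the start.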